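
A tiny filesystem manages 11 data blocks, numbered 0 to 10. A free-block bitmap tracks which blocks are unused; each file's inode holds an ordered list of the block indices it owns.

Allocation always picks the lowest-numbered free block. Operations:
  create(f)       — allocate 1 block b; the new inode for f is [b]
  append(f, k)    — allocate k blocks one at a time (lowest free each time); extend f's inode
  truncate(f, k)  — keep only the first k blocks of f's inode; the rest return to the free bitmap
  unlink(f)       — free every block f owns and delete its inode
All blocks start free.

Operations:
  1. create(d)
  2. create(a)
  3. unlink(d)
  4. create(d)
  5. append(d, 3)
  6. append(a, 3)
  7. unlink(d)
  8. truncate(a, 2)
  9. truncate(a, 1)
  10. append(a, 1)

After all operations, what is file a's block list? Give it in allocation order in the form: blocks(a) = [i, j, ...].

blocks(a) = [1, 0]

[1] create(d) — d=0 (map F..........)
[2] create(a) — a=1 d=0 (map FF.........)
[3] unlink(d) — a=1 (map .F.........)
[4] create(d) — a=1 d=0 (map FF.........)
[5] append(d, 3) — a=1 d=0,2,3,4 (map FFFFF......)
[6] append(a, 3) — a=1,5,6,7 d=0,2,3,4 (map FFFFFFFF...)
[7] unlink(d) — a=1,5,6,7 (map .F...FFF...)
[8] truncate(a, 2) — a=1,5 (map .F...F.....)
[9] truncate(a, 1) — a=1 (map .F.........)
[10] append(a, 1) — a=1,0 (map FF.........)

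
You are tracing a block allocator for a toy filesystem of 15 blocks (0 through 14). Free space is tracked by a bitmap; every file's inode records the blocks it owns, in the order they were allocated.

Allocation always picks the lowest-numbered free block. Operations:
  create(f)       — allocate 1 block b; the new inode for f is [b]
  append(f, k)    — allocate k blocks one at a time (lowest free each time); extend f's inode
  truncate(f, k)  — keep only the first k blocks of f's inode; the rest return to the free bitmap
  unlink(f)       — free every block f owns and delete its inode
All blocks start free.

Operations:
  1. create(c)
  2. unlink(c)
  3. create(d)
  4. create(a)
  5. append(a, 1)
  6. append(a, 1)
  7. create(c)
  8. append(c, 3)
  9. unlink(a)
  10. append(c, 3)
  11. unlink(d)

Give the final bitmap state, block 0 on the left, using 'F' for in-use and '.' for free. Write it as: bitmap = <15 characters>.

bitmap = .FFFFFFF.......

create(c): bitmap=F.............. | c=[0]
unlink(c): bitmap=............... | 
create(d): bitmap=F.............. | d=[0]
create(a): bitmap=FF............. | a=[1] d=[0]
append(a, 1): bitmap=FFF............ | a=[1, 2] d=[0]
append(a, 1): bitmap=FFFF........... | a=[1, 2, 3] d=[0]
create(c): bitmap=FFFFF.......... | a=[1, 2, 3] c=[4] d=[0]
append(c, 3): bitmap=FFFFFFFF....... | a=[1, 2, 3] c=[4, 5, 6, 7] d=[0]
unlink(a): bitmap=F...FFFF....... | c=[4, 5, 6, 7] d=[0]
append(c, 3): bitmap=FFFFFFFF....... | c=[4, 5, 6, 7, 1, 2, 3] d=[0]
unlink(d): bitmap=.FFFFFFF....... | c=[4, 5, 6, 7, 1, 2, 3]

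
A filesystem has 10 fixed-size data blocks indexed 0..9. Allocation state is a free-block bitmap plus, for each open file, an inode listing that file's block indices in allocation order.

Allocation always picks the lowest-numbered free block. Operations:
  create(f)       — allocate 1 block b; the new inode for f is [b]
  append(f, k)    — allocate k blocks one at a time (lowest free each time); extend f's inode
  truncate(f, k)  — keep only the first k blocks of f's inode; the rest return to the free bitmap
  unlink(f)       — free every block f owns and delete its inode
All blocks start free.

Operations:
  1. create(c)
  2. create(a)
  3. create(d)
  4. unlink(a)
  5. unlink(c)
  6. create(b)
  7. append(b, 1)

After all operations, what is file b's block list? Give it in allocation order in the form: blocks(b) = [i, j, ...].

blocks(b) = [0, 1]

after create(c) → c:[0]  free=[F.........]
after create(a) → a:[1], c:[0]  free=[FF........]
after create(d) → a:[1], c:[0], d:[2]  free=[FFF.......]
after unlink(a) → c:[0], d:[2]  free=[F.F.......]
after unlink(c) → d:[2]  free=[..F.......]
after create(b) → b:[0], d:[2]  free=[F.F.......]
after append(b, 1) → b:[0, 1], d:[2]  free=[FFF.......]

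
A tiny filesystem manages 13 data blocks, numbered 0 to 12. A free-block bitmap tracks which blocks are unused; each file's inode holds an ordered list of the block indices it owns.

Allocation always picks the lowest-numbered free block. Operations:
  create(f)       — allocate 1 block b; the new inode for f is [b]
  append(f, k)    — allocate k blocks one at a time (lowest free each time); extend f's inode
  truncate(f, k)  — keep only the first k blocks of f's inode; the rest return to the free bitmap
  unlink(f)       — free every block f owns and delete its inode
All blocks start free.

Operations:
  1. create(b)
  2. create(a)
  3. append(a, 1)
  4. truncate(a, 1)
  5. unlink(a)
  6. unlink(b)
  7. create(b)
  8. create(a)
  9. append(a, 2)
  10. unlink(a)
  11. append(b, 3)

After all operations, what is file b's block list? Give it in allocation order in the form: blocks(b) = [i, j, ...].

blocks(b) = [0, 1, 2, 3]

  1. create(b)  ⇒  F............  {b→[0]}
  2. create(a)  ⇒  FF...........  {a→[1]; b→[0]}
  3. append(a, 1)  ⇒  FFF..........  {a→[1, 2]; b→[0]}
  4. truncate(a, 1)  ⇒  FF...........  {a→[1]; b→[0]}
  5. unlink(a)  ⇒  F............  {b→[0]}
  6. unlink(b)  ⇒  .............  {}
  7. create(b)  ⇒  F............  {b→[0]}
  8. create(a)  ⇒  FF...........  {a→[1]; b→[0]}
  9. append(a, 2)  ⇒  FFFF.........  {a→[1, 2, 3]; b→[0]}
  10. unlink(a)  ⇒  F............  {b→[0]}
  11. append(b, 3)  ⇒  FFFF.........  {b→[0, 1, 2, 3]}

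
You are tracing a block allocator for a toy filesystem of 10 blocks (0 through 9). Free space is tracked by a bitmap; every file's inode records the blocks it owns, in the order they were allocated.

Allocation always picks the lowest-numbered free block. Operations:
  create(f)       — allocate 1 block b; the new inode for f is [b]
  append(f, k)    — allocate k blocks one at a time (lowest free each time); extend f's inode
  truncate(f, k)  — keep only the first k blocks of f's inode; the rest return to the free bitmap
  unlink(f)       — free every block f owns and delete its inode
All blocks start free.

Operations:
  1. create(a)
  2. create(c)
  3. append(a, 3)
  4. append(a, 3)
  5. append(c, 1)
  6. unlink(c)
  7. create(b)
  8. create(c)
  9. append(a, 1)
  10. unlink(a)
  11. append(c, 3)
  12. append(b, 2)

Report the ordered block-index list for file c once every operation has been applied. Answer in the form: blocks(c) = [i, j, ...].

blocks(c) = [8, 0, 2, 3]

create(a): bitmap=F......... | a=[0]
create(c): bitmap=FF........ | a=[0] c=[1]
append(a, 3): bitmap=FFFFF..... | a=[0, 2, 3, 4] c=[1]
append(a, 3): bitmap=FFFFFFFF.. | a=[0, 2, 3, 4, 5, 6, 7] c=[1]
append(c, 1): bitmap=FFFFFFFFF. | a=[0, 2, 3, 4, 5, 6, 7] c=[1, 8]
unlink(c): bitmap=F.FFFFFF.. | a=[0, 2, 3, 4, 5, 6, 7]
create(b): bitmap=FFFFFFFF.. | a=[0, 2, 3, 4, 5, 6, 7] b=[1]
create(c): bitmap=FFFFFFFFF. | a=[0, 2, 3, 4, 5, 6, 7] b=[1] c=[8]
append(a, 1): bitmap=FFFFFFFFFF | a=[0, 2, 3, 4, 5, 6, 7, 9] b=[1] c=[8]
unlink(a): bitmap=.F......F. | b=[1] c=[8]
append(c, 3): bitmap=FFFF....F. | b=[1] c=[8, 0, 2, 3]
append(b, 2): bitmap=FFFFFF..F. | b=[1, 4, 5] c=[8, 0, 2, 3]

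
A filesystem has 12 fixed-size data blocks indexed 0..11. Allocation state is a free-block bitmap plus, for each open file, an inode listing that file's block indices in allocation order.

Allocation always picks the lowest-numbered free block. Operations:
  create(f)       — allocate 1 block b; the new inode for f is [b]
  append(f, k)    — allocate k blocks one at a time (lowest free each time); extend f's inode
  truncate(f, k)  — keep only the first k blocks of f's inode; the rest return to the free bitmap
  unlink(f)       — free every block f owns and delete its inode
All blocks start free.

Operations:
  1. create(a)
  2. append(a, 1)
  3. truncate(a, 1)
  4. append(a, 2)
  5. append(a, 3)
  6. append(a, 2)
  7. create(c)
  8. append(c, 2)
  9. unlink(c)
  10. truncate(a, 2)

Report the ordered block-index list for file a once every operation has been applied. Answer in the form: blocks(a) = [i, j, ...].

blocks(a) = [0, 1]

[1] create(a) — a=0 (map F...........)
[2] append(a, 1) — a=0,1 (map FF..........)
[3] truncate(a, 1) — a=0 (map F...........)
[4] append(a, 2) — a=0,1,2 (map FFF.........)
[5] append(a, 3) — a=0,1,2,3,4,5 (map FFFFFF......)
[6] append(a, 2) — a=0,1,2,3,4,5,6,7 (map FFFFFFFF....)
[7] create(c) — a=0,1,2,3,4,5,6,7 c=8 (map FFFFFFFFF...)
[8] append(c, 2) — a=0,1,2,3,4,5,6,7 c=8,9,10 (map FFFFFFFFFFF.)
[9] unlink(c) — a=0,1,2,3,4,5,6,7 (map FFFFFFFF....)
[10] truncate(a, 2) — a=0,1 (map FF..........)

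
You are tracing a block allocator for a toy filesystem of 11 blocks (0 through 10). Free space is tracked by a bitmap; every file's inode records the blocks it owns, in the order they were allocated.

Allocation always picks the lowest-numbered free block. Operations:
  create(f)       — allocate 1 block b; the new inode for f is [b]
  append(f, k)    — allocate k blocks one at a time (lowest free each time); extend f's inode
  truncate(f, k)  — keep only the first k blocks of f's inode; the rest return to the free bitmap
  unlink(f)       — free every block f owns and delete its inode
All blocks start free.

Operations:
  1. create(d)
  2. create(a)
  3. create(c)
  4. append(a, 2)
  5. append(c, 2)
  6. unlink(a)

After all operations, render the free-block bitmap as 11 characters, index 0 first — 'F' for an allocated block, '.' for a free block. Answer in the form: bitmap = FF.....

after create(d) → d:[0]  free=[F..........]
after create(a) → a:[1], d:[0]  free=[FF.........]
after create(c) → a:[1], c:[2], d:[0]  free=[FFF........]
after append(a, 2) → a:[1, 3, 4], c:[2], d:[0]  free=[FFFFF......]
after append(c, 2) → a:[1, 3, 4], c:[2, 5, 6], d:[0]  free=[FFFFFFF....]
after unlink(a) → c:[2, 5, 6], d:[0]  free=[F.F..FF....]

bitmap = F.F..FF....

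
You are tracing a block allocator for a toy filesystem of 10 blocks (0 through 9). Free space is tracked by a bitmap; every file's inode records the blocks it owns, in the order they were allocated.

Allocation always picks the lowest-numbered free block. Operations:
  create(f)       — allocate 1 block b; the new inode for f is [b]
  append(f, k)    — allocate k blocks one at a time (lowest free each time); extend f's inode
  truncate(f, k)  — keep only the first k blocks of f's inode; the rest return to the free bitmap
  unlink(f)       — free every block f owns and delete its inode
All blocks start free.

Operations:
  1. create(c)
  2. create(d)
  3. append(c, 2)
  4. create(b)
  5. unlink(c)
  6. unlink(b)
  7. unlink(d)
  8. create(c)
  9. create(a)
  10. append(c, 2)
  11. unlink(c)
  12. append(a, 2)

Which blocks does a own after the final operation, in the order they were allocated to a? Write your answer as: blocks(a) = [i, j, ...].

blocks(a) = [1, 0, 2]

create(c): bitmap=F......... | c=[0]
create(d): bitmap=FF........ | c=[0] d=[1]
append(c, 2): bitmap=FFFF...... | c=[0, 2, 3] d=[1]
create(b): bitmap=FFFFF..... | b=[4] c=[0, 2, 3] d=[1]
unlink(c): bitmap=.F..F..... | b=[4] d=[1]
unlink(b): bitmap=.F........ | d=[1]
unlink(d): bitmap=.......... | 
create(c): bitmap=F......... | c=[0]
create(a): bitmap=FF........ | a=[1] c=[0]
append(c, 2): bitmap=FFFF...... | a=[1] c=[0, 2, 3]
unlink(c): bitmap=.F........ | a=[1]
append(a, 2): bitmap=FFF....... | a=[1, 0, 2]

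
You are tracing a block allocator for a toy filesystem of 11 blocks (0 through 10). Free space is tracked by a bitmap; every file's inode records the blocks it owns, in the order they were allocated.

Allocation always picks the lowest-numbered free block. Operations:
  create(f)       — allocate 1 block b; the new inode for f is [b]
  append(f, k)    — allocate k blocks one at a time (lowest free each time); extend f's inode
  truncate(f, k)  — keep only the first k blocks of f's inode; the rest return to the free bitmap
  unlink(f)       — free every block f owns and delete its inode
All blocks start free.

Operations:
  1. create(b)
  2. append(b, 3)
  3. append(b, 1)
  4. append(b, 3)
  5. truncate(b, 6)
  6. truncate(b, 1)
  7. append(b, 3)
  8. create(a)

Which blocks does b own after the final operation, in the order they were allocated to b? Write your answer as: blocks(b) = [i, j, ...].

after create(b) → b:[0]  free=[F..........]
after append(b, 3) → b:[0, 1, 2, 3]  free=[FFFF.......]
after append(b, 1) → b:[0, 1, 2, 3, 4]  free=[FFFFF......]
after append(b, 3) → b:[0, 1, 2, 3, 4, 5, 6, 7]  free=[FFFFFFFF...]
after truncate(b, 6) → b:[0, 1, 2, 3, 4, 5]  free=[FFFFFF.....]
after truncate(b, 1) → b:[0]  free=[F..........]
after append(b, 3) → b:[0, 1, 2, 3]  free=[FFFF.......]
after create(a) → a:[4], b:[0, 1, 2, 3]  free=[FFFFF......]

blocks(b) = [0, 1, 2, 3]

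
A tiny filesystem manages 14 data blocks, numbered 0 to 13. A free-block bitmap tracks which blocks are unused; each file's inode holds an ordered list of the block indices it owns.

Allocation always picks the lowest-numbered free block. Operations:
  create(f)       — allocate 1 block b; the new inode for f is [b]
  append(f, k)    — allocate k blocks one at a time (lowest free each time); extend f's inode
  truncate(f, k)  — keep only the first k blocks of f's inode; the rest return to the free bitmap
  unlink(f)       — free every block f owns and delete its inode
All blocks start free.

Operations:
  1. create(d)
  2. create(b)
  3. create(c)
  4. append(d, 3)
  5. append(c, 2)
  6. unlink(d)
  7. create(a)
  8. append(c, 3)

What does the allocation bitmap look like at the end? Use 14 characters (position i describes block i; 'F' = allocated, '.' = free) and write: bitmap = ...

[1] create(d) — d=0 (map F.............)
[2] create(b) — b=1 d=0 (map FF............)
[3] create(c) — b=1 c=2 d=0 (map FFF...........)
[4] append(d, 3) — b=1 c=2 d=0,3,4,5 (map FFFFFF........)
[5] append(c, 2) — b=1 c=2,6,7 d=0,3,4,5 (map FFFFFFFF......)
[6] unlink(d) — b=1 c=2,6,7 (map .FF...FF......)
[7] create(a) — a=0 b=1 c=2,6,7 (map FFF...FF......)
[8] append(c, 3) — a=0 b=1 c=2,6,7,3,4,5 (map FFFFFFFF......)

bitmap = FFFFFFFF......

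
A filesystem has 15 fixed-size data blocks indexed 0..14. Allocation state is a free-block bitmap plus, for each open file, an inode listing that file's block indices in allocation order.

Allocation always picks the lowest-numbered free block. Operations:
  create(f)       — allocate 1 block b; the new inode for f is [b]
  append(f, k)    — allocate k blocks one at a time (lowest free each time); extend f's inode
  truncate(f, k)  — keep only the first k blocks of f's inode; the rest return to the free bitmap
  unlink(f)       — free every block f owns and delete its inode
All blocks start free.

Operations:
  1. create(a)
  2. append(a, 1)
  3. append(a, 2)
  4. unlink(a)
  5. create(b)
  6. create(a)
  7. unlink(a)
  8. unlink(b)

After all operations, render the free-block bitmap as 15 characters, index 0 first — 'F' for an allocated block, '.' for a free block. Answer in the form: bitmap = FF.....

after create(a) → a:[0]  free=[F..............]
after append(a, 1) → a:[0, 1]  free=[FF.............]
after append(a, 2) → a:[0, 1, 2, 3]  free=[FFFF...........]
after unlink(a) →   free=[...............]
after create(b) → b:[0]  free=[F..............]
after create(a) → a:[1], b:[0]  free=[FF.............]
after unlink(a) → b:[0]  free=[F..............]
after unlink(b) →   free=[...............]

bitmap = ...............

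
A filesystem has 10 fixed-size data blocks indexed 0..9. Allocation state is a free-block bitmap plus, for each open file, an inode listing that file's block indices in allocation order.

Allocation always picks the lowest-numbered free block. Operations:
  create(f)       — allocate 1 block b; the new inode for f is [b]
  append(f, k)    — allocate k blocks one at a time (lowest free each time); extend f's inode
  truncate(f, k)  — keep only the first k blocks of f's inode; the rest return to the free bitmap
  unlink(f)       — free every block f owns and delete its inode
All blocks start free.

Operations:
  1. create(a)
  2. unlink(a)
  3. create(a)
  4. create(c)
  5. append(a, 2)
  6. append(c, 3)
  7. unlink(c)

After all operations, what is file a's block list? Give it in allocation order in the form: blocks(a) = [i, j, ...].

  1. create(a)  ⇒  F.........  {a→[0]}
  2. unlink(a)  ⇒  ..........  {}
  3. create(a)  ⇒  F.........  {a→[0]}
  4. create(c)  ⇒  FF........  {a→[0]; c→[1]}
  5. append(a, 2)  ⇒  FFFF......  {a→[0, 2, 3]; c→[1]}
  6. append(c, 3)  ⇒  FFFFFFF...  {a→[0, 2, 3]; c→[1, 4, 5, 6]}
  7. unlink(c)  ⇒  F.FF......  {a→[0, 2, 3]}

blocks(a) = [0, 2, 3]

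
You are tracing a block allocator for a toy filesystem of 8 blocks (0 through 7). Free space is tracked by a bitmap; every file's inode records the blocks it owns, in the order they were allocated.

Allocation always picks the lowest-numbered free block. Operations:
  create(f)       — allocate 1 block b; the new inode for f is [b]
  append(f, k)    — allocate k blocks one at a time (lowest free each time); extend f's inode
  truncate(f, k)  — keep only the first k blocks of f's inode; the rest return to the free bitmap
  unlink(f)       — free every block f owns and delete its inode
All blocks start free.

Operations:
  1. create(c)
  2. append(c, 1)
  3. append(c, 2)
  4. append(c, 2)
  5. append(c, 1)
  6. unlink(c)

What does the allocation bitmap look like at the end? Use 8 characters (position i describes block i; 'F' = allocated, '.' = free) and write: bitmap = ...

after create(c) → c:[0]  free=[F.......]
after append(c, 1) → c:[0, 1]  free=[FF......]
after append(c, 2) → c:[0, 1, 2, 3]  free=[FFFF....]
after append(c, 2) → c:[0, 1, 2, 3, 4, 5]  free=[FFFFFF..]
after append(c, 1) → c:[0, 1, 2, 3, 4, 5, 6]  free=[FFFFFFF.]
after unlink(c) →   free=[........]

bitmap = ........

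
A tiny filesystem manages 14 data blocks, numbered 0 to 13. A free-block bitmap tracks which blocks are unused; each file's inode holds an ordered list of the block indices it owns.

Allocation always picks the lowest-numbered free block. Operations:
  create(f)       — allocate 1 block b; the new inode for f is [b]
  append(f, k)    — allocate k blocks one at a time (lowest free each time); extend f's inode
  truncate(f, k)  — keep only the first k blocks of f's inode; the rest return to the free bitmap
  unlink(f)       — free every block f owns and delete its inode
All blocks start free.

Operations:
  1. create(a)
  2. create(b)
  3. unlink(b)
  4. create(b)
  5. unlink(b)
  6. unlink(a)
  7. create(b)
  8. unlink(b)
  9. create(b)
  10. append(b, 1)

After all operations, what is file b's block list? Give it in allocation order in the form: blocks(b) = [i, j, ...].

create(a): bitmap=F............. | a=[0]
create(b): bitmap=FF............ | a=[0] b=[1]
unlink(b): bitmap=F............. | a=[0]
create(b): bitmap=FF............ | a=[0] b=[1]
unlink(b): bitmap=F............. | a=[0]
unlink(a): bitmap=.............. | 
create(b): bitmap=F............. | b=[0]
unlink(b): bitmap=.............. | 
create(b): bitmap=F............. | b=[0]
append(b, 1): bitmap=FF............ | b=[0, 1]

blocks(b) = [0, 1]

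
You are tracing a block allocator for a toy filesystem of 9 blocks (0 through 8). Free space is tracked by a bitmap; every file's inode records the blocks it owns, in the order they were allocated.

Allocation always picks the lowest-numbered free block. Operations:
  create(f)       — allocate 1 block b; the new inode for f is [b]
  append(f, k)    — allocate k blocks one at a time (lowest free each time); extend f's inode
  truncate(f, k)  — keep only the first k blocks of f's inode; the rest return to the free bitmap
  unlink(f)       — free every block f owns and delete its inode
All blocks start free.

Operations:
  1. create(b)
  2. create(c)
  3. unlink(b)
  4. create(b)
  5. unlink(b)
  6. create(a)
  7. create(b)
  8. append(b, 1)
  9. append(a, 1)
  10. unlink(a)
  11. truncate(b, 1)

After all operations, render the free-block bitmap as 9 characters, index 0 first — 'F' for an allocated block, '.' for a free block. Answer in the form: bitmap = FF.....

  1. create(b)  ⇒  F........  {b→[0]}
  2. create(c)  ⇒  FF.......  {b→[0]; c→[1]}
  3. unlink(b)  ⇒  .F.......  {c→[1]}
  4. create(b)  ⇒  FF.......  {b→[0]; c→[1]}
  5. unlink(b)  ⇒  .F.......  {c→[1]}
  6. create(a)  ⇒  FF.......  {a→[0]; c→[1]}
  7. create(b)  ⇒  FFF......  {a→[0]; b→[2]; c→[1]}
  8. append(b, 1)  ⇒  FFFF.....  {a→[0]; b→[2, 3]; c→[1]}
  9. append(a, 1)  ⇒  FFFFF....  {a→[0, 4]; b→[2, 3]; c→[1]}
  10. unlink(a)  ⇒  .FFF.....  {b→[2, 3]; c→[1]}
  11. truncate(b, 1)  ⇒  .FF......  {b→[2]; c→[1]}

bitmap = .FF......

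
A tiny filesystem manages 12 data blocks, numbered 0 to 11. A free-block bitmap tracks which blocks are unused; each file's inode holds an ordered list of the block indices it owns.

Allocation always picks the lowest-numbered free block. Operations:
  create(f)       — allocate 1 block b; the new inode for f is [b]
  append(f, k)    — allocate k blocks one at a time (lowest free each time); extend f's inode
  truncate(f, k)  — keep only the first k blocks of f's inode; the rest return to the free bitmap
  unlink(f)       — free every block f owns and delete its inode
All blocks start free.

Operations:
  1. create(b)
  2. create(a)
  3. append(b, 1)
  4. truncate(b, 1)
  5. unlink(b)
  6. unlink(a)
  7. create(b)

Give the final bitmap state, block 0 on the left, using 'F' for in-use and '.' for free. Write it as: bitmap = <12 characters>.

  1. create(b)  ⇒  F...........  {b→[0]}
  2. create(a)  ⇒  FF..........  {a→[1]; b→[0]}
  3. append(b, 1)  ⇒  FFF.........  {a→[1]; b→[0, 2]}
  4. truncate(b, 1)  ⇒  FF..........  {a→[1]; b→[0]}
  5. unlink(b)  ⇒  .F..........  {a→[1]}
  6. unlink(a)  ⇒  ............  {}
  7. create(b)  ⇒  F...........  {b→[0]}

bitmap = F...........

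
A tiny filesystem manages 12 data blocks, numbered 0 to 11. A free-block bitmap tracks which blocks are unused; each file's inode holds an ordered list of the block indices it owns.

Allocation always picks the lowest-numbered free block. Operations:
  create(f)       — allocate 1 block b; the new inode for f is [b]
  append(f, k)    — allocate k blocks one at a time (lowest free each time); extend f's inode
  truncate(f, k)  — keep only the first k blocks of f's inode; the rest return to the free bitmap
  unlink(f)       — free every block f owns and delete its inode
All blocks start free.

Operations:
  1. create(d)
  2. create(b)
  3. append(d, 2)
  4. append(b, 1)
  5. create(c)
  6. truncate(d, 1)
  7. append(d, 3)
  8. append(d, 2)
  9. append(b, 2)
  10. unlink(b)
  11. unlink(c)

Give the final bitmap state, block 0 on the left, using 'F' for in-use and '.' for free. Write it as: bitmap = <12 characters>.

bitmap = F.FF..FFF...

  1. create(d)  ⇒  F...........  {d→[0]}
  2. create(b)  ⇒  FF..........  {b→[1]; d→[0]}
  3. append(d, 2)  ⇒  FFFF........  {b→[1]; d→[0, 2, 3]}
  4. append(b, 1)  ⇒  FFFFF.......  {b→[1, 4]; d→[0, 2, 3]}
  5. create(c)  ⇒  FFFFFF......  {b→[1, 4]; c→[5]; d→[0, 2, 3]}
  6. truncate(d, 1)  ⇒  FF..FF......  {b→[1, 4]; c→[5]; d→[0]}
  7. append(d, 3)  ⇒  FFFFFFF.....  {b→[1, 4]; c→[5]; d→[0, 2, 3, 6]}
  8. append(d, 2)  ⇒  FFFFFFFFF...  {b→[1, 4]; c→[5]; d→[0, 2, 3, 6, 7, 8]}
  9. append(b, 2)  ⇒  FFFFFFFFFFF.  {b→[1, 4, 9, 10]; c→[5]; d→[0, 2, 3, 6, 7, 8]}
  10. unlink(b)  ⇒  F.FF.FFFF...  {c→[5]; d→[0, 2, 3, 6, 7, 8]}
  11. unlink(c)  ⇒  F.FF..FFF...  {d→[0, 2, 3, 6, 7, 8]}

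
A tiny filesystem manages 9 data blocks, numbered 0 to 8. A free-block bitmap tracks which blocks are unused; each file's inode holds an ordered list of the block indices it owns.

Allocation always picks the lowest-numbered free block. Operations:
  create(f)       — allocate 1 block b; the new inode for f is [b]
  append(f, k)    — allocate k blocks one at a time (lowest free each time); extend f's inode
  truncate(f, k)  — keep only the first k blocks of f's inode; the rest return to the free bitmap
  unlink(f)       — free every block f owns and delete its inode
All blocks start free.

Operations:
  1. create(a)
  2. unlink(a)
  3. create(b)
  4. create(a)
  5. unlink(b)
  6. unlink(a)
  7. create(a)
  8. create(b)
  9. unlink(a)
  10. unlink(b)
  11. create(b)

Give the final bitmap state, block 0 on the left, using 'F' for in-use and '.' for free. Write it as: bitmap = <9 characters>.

after create(a) → a:[0]  free=[F........]
after unlink(a) →   free=[.........]
after create(b) → b:[0]  free=[F........]
after create(a) → a:[1], b:[0]  free=[FF.......]
after unlink(b) → a:[1]  free=[.F.......]
after unlink(a) →   free=[.........]
after create(a) → a:[0]  free=[F........]
after create(b) → a:[0], b:[1]  free=[FF.......]
after unlink(a) → b:[1]  free=[.F.......]
after unlink(b) →   free=[.........]
after create(b) → b:[0]  free=[F........]

bitmap = F........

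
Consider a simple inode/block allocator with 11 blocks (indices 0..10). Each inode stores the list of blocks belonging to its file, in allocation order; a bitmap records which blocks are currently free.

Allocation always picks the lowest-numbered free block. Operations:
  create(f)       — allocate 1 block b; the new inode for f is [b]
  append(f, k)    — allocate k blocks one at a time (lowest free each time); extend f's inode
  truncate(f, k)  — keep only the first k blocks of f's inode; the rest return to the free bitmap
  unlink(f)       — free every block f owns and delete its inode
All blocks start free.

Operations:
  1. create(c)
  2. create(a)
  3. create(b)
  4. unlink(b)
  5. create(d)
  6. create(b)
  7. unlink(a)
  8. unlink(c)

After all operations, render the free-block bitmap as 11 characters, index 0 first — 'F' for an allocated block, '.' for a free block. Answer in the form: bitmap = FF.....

[1] create(c) — c=0 (map F..........)
[2] create(a) — a=1 c=0 (map FF.........)
[3] create(b) — a=1 b=2 c=0 (map FFF........)
[4] unlink(b) — a=1 c=0 (map FF.........)
[5] create(d) — a=1 c=0 d=2 (map FFF........)
[6] create(b) — a=1 b=3 c=0 d=2 (map FFFF.......)
[7] unlink(a) — b=3 c=0 d=2 (map F.FF.......)
[8] unlink(c) — b=3 d=2 (map ..FF.......)

bitmap = ..FF.......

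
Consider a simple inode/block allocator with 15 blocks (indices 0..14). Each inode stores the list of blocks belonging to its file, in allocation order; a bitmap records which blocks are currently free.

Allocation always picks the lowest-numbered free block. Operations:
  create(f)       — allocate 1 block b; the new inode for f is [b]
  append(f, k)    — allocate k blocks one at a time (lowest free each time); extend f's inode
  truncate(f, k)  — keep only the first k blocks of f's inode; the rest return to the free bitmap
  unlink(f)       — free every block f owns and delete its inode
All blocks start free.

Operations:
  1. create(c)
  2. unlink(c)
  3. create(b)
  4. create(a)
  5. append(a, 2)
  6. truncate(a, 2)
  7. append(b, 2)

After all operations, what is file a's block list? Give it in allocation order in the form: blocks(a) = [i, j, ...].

create(c): bitmap=F.............. | c=[0]
unlink(c): bitmap=............... | 
create(b): bitmap=F.............. | b=[0]
create(a): bitmap=FF............. | a=[1] b=[0]
append(a, 2): bitmap=FFFF........... | a=[1, 2, 3] b=[0]
truncate(a, 2): bitmap=FFF............ | a=[1, 2] b=[0]
append(b, 2): bitmap=FFFFF.......... | a=[1, 2] b=[0, 3, 4]

blocks(a) = [1, 2]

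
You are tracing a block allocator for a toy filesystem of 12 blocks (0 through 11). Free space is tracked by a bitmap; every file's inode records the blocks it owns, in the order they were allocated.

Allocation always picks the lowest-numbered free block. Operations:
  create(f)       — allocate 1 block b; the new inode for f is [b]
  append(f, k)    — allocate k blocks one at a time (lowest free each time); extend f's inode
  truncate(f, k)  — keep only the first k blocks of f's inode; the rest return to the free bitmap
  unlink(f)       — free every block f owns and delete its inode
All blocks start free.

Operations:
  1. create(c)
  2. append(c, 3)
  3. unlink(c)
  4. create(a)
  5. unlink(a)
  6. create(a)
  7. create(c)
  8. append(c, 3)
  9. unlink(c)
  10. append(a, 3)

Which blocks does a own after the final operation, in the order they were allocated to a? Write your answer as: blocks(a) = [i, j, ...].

after create(c) → c:[0]  free=[F...........]
after append(c, 3) → c:[0, 1, 2, 3]  free=[FFFF........]
after unlink(c) →   free=[............]
after create(a) → a:[0]  free=[F...........]
after unlink(a) →   free=[............]
after create(a) → a:[0]  free=[F...........]
after create(c) → a:[0], c:[1]  free=[FF..........]
after append(c, 3) → a:[0], c:[1, 2, 3, 4]  free=[FFFFF.......]
after unlink(c) → a:[0]  free=[F...........]
after append(a, 3) → a:[0, 1, 2, 3]  free=[FFFF........]

blocks(a) = [0, 1, 2, 3]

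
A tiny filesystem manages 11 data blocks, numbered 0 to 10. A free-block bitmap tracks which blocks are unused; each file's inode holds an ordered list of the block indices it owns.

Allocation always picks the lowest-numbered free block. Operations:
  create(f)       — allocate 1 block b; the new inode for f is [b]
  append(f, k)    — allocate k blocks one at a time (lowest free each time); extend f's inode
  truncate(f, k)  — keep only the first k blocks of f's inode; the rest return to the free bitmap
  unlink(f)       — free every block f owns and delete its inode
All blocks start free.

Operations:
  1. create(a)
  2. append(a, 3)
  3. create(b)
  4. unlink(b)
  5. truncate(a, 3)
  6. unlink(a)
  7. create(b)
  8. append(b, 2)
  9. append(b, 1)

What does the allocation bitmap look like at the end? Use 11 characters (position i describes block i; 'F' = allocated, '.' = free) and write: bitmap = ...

bitmap = FFFF.......

after create(a) → a:[0]  free=[F..........]
after append(a, 3) → a:[0, 1, 2, 3]  free=[FFFF.......]
after create(b) → a:[0, 1, 2, 3], b:[4]  free=[FFFFF......]
after unlink(b) → a:[0, 1, 2, 3]  free=[FFFF.......]
after truncate(a, 3) → a:[0, 1, 2]  free=[FFF........]
after unlink(a) →   free=[...........]
after create(b) → b:[0]  free=[F..........]
after append(b, 2) → b:[0, 1, 2]  free=[FFF........]
after append(b, 1) → b:[0, 1, 2, 3]  free=[FFFF.......]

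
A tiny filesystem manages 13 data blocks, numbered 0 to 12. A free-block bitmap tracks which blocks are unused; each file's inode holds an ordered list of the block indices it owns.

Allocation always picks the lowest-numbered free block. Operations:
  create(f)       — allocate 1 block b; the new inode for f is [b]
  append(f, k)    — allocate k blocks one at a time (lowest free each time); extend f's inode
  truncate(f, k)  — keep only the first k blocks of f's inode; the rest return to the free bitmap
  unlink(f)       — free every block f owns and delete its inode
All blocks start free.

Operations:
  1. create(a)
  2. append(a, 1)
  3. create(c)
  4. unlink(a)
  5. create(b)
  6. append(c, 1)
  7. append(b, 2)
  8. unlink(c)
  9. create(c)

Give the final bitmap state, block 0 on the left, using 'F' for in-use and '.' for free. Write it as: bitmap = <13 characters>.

bitmap = FF.FF........

  1. create(a)  ⇒  F............  {a→[0]}
  2. append(a, 1)  ⇒  FF...........  {a→[0, 1]}
  3. create(c)  ⇒  FFF..........  {a→[0, 1]; c→[2]}
  4. unlink(a)  ⇒  ..F..........  {c→[2]}
  5. create(b)  ⇒  F.F..........  {b→[0]; c→[2]}
  6. append(c, 1)  ⇒  FFF..........  {b→[0]; c→[2, 1]}
  7. append(b, 2)  ⇒  FFFFF........  {b→[0, 3, 4]; c→[2, 1]}
  8. unlink(c)  ⇒  F..FF........  {b→[0, 3, 4]}
  9. create(c)  ⇒  FF.FF........  {b→[0, 3, 4]; c→[1]}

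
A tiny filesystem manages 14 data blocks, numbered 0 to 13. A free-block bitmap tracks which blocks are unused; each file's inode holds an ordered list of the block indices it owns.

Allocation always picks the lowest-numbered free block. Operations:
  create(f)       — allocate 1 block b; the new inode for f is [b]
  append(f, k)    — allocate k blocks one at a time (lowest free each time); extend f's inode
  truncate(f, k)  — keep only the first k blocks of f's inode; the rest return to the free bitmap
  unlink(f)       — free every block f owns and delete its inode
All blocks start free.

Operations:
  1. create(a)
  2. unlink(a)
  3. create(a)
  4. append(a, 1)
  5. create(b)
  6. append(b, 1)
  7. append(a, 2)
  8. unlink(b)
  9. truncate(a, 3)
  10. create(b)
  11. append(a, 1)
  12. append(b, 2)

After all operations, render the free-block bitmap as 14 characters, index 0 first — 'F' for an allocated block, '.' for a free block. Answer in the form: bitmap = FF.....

after create(a) → a:[0]  free=[F.............]
after unlink(a) →   free=[..............]
after create(a) → a:[0]  free=[F.............]
after append(a, 1) → a:[0, 1]  free=[FF............]
after create(b) → a:[0, 1], b:[2]  free=[FFF...........]
after append(b, 1) → a:[0, 1], b:[2, 3]  free=[FFFF..........]
after append(a, 2) → a:[0, 1, 4, 5], b:[2, 3]  free=[FFFFFF........]
after unlink(b) → a:[0, 1, 4, 5]  free=[FF..FF........]
after truncate(a, 3) → a:[0, 1, 4]  free=[FF..F.........]
after create(b) → a:[0, 1, 4], b:[2]  free=[FFF.F.........]
after append(a, 1) → a:[0, 1, 4, 3], b:[2]  free=[FFFFF.........]
after append(b, 2) → a:[0, 1, 4, 3], b:[2, 5, 6]  free=[FFFFFFF.......]

bitmap = FFFFFFF.......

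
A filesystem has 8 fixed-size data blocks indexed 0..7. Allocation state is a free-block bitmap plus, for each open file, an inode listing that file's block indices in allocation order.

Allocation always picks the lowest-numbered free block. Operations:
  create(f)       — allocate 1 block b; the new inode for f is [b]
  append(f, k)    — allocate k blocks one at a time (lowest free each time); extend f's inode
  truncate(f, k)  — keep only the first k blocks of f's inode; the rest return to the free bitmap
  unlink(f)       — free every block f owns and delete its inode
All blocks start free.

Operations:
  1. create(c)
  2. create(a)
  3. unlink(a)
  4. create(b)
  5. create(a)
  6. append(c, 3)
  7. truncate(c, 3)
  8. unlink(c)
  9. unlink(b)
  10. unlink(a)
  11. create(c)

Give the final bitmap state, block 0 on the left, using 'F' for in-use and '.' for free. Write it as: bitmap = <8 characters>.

bitmap = F.......

after create(c) → c:[0]  free=[F.......]
after create(a) → a:[1], c:[0]  free=[FF......]
after unlink(a) → c:[0]  free=[F.......]
after create(b) → b:[1], c:[0]  free=[FF......]
after create(a) → a:[2], b:[1], c:[0]  free=[FFF.....]
after append(c, 3) → a:[2], b:[1], c:[0, 3, 4, 5]  free=[FFFFFF..]
after truncate(c, 3) → a:[2], b:[1], c:[0, 3, 4]  free=[FFFFF...]
after unlink(c) → a:[2], b:[1]  free=[.FF.....]
after unlink(b) → a:[2]  free=[..F.....]
after unlink(a) →   free=[........]
after create(c) → c:[0]  free=[F.......]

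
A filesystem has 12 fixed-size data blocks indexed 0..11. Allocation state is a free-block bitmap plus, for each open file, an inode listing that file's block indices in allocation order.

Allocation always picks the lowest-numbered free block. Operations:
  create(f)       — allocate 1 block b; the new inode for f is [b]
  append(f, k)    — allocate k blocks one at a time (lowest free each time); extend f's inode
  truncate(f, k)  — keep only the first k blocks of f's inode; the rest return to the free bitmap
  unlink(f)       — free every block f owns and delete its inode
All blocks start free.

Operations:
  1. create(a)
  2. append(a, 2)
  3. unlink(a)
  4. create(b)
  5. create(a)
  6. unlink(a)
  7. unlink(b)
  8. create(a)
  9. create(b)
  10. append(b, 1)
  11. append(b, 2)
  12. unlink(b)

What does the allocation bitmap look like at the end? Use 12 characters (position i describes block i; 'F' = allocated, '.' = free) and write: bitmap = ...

after create(a) → a:[0]  free=[F...........]
after append(a, 2) → a:[0, 1, 2]  free=[FFF.........]
after unlink(a) →   free=[............]
after create(b) → b:[0]  free=[F...........]
after create(a) → a:[1], b:[0]  free=[FF..........]
after unlink(a) → b:[0]  free=[F...........]
after unlink(b) →   free=[............]
after create(a) → a:[0]  free=[F...........]
after create(b) → a:[0], b:[1]  free=[FF..........]
after append(b, 1) → a:[0], b:[1, 2]  free=[FFF.........]
after append(b, 2) → a:[0], b:[1, 2, 3, 4]  free=[FFFFF.......]
after unlink(b) → a:[0]  free=[F...........]

bitmap = F...........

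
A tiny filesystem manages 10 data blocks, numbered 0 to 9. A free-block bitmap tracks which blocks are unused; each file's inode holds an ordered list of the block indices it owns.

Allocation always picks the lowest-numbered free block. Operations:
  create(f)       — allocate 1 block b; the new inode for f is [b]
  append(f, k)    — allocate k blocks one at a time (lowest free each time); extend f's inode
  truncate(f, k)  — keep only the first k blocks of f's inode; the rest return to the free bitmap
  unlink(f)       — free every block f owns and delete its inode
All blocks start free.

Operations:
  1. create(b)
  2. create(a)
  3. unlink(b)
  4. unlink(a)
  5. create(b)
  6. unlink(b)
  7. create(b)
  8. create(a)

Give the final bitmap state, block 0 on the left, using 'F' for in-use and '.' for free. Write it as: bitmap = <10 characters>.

  1. create(b)  ⇒  F.........  {b→[0]}
  2. create(a)  ⇒  FF........  {a→[1]; b→[0]}
  3. unlink(b)  ⇒  .F........  {a→[1]}
  4. unlink(a)  ⇒  ..........  {}
  5. create(b)  ⇒  F.........  {b→[0]}
  6. unlink(b)  ⇒  ..........  {}
  7. create(b)  ⇒  F.........  {b→[0]}
  8. create(a)  ⇒  FF........  {a→[1]; b→[0]}

bitmap = FF........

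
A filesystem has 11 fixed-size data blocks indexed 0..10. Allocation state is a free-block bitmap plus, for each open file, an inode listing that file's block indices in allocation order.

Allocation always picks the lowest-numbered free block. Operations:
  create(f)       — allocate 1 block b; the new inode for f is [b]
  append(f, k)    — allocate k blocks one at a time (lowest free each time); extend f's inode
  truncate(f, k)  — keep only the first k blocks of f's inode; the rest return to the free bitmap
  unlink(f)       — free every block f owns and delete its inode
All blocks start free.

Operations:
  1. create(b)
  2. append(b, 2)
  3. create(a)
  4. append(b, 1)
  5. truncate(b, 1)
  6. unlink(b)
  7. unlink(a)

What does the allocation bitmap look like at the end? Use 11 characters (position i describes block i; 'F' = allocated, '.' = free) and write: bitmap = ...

[1] create(b) — b=0 (map F..........)
[2] append(b, 2) — b=0,1,2 (map FFF........)
[3] create(a) — a=3 b=0,1,2 (map FFFF.......)
[4] append(b, 1) — a=3 b=0,1,2,4 (map FFFFF......)
[5] truncate(b, 1) — a=3 b=0 (map F..F.......)
[6] unlink(b) — a=3 (map ...F.......)
[7] unlink(a) —  (map ...........)

bitmap = ...........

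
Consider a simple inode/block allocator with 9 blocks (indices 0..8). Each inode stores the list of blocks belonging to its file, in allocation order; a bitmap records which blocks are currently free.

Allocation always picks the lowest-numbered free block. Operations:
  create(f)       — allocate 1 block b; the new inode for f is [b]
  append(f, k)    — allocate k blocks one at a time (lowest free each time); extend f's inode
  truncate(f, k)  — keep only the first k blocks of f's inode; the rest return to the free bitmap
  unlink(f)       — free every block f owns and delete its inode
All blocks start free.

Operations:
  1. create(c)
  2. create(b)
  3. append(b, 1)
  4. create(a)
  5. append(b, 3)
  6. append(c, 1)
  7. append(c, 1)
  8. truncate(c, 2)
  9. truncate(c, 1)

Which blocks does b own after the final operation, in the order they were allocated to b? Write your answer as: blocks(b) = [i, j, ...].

after create(c) → c:[0]  free=[F........]
after create(b) → b:[1], c:[0]  free=[FF.......]
after append(b, 1) → b:[1, 2], c:[0]  free=[FFF......]
after create(a) → a:[3], b:[1, 2], c:[0]  free=[FFFF.....]
after append(b, 3) → a:[3], b:[1, 2, 4, 5, 6], c:[0]  free=[FFFFFFF..]
after append(c, 1) → a:[3], b:[1, 2, 4, 5, 6], c:[0, 7]  free=[FFFFFFFF.]
after append(c, 1) → a:[3], b:[1, 2, 4, 5, 6], c:[0, 7, 8]  free=[FFFFFFFFF]
after truncate(c, 2) → a:[3], b:[1, 2, 4, 5, 6], c:[0, 7]  free=[FFFFFFFF.]
after truncate(c, 1) → a:[3], b:[1, 2, 4, 5, 6], c:[0]  free=[FFFFFFF..]

blocks(b) = [1, 2, 4, 5, 6]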